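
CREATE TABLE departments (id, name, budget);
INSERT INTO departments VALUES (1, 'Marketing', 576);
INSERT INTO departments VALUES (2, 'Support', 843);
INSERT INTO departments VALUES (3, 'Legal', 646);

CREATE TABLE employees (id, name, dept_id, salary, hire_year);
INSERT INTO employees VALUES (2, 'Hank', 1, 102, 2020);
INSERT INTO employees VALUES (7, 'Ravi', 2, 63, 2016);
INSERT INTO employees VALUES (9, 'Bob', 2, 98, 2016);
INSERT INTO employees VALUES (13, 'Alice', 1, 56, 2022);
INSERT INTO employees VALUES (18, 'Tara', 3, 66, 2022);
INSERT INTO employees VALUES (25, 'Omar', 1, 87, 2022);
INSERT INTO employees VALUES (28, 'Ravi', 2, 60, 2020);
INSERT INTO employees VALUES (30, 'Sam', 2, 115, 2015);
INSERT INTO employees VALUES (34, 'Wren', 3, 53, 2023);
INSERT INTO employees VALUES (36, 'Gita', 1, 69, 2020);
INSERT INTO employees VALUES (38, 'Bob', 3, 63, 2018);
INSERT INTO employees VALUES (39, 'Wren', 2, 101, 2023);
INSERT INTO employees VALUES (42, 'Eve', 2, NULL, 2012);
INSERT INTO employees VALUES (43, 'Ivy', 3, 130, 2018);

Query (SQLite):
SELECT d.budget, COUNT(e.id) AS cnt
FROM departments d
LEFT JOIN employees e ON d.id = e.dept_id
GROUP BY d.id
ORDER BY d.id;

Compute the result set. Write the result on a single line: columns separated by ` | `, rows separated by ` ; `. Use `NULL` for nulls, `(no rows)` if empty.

576 | 4 ; 843 | 6 ; 646 | 4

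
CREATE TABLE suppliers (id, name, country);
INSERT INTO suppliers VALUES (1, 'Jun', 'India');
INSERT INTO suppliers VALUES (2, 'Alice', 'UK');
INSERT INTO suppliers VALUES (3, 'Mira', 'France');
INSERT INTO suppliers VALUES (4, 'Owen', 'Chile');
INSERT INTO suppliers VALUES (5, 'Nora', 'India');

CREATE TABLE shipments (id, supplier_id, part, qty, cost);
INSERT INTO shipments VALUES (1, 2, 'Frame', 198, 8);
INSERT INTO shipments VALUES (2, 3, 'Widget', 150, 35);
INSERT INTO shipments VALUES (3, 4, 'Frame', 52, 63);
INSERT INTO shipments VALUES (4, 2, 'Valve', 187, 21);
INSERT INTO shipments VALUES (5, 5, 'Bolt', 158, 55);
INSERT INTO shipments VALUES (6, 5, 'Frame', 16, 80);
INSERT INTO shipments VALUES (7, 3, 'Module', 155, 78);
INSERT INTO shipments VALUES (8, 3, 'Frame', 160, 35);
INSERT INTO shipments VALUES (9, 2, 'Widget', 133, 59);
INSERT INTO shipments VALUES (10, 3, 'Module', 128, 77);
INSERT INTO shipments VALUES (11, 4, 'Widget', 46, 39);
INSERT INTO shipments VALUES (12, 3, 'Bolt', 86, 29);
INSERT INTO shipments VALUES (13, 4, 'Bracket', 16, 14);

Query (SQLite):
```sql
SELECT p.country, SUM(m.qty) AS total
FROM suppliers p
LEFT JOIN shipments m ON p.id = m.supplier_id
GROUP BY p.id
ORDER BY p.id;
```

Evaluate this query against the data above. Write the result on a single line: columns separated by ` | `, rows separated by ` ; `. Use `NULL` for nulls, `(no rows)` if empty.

India | NULL ; UK | 518 ; France | 679 ; Chile | 114 ; India | 174

LEFT JOIN keeps every suppliers row; unmatched ones get NULL for shipments columns.
Group by suppliers.id and compute SUM(m.qty). SUM over an all-NULL group is NULL.
  1: ids {—} → SUM(m.qty)=NULL
  2: ids {1, 4, 9} → SUM(m.qty)=518
  3: ids {2, 7, 8, 10, 12} → SUM(m.qty)=679
  4: ids {3, 11, 13} → SUM(m.qty)=114
  5: ids {5, 6} → SUM(m.qty)=174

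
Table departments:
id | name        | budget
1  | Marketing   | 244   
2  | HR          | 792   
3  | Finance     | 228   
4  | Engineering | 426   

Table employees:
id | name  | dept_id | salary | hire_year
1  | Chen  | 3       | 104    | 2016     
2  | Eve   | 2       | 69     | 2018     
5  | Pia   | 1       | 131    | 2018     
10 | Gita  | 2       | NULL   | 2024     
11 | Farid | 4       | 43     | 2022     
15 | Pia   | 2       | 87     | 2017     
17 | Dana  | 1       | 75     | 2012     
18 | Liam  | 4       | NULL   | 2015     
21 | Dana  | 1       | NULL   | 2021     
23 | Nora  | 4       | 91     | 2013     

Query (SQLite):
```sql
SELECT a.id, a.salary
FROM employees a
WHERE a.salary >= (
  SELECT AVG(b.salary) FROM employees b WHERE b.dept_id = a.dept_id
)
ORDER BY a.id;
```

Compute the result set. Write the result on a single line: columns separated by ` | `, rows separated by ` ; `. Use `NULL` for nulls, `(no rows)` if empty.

For each employees row a, compute AVG(salary) over rows sharing a.dept_id.
Keep row a if a.salary >= that per-group AVG.
  dept_id=1: AVG(salary) = 103.0
  dept_id=2: AVG(salary) = 78.0
  dept_id=3: AVG(salary) = 104.0
  dept_id=4: AVG(salary) = 67.0

1 | 104 ; 5 | 131 ; 15 | 87 ; 23 | 91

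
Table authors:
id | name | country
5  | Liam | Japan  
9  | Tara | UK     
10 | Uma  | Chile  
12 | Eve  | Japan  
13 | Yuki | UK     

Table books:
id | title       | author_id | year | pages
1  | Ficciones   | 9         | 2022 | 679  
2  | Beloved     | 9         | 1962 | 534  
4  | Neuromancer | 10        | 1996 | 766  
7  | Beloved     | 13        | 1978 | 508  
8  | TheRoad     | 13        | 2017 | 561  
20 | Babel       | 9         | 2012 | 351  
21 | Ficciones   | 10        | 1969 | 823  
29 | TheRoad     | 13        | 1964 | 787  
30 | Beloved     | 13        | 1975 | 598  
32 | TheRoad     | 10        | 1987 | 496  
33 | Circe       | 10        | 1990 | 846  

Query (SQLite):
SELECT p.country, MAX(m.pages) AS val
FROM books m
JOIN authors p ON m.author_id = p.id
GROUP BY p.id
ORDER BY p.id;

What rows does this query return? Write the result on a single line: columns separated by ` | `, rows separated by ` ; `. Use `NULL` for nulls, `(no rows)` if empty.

Join each books row to its authors via author_id.
Group joined rows by authors.id; compute MAX(m.pages) per group.
  9: ids {1, 2, 20} → MAX(m.pages)=679
  10: ids {4, 21, 32, 33} → MAX(m.pages)=846
  13: ids {7, 8, 29, 30} → MAX(m.pages)=787

UK | 679 ; Chile | 846 ; UK | 787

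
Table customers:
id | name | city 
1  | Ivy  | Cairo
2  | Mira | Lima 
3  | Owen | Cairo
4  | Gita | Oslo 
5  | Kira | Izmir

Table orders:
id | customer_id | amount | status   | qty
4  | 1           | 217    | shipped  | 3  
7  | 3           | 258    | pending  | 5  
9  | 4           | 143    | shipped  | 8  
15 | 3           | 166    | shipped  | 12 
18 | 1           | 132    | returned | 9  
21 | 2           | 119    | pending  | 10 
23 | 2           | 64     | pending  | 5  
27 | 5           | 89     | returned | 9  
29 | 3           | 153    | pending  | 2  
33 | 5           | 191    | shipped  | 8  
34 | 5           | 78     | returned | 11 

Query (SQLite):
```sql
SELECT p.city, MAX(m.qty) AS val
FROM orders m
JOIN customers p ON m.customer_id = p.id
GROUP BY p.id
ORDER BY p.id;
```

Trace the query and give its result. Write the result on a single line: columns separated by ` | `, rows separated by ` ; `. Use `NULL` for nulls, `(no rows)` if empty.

Join each orders row to its customers via customer_id.
Group joined rows by customers.id; compute MAX(m.qty) per group.
  1: ids {4, 18} → MAX(m.qty)=9
  2: ids {21, 23} → MAX(m.qty)=10
  3: ids {7, 15, 29} → MAX(m.qty)=12
  4: ids {9} → MAX(m.qty)=8
  5: ids {27, 33, 34} → MAX(m.qty)=11

Cairo | 9 ; Lima | 10 ; Cairo | 12 ; Oslo | 8 ; Izmir | 11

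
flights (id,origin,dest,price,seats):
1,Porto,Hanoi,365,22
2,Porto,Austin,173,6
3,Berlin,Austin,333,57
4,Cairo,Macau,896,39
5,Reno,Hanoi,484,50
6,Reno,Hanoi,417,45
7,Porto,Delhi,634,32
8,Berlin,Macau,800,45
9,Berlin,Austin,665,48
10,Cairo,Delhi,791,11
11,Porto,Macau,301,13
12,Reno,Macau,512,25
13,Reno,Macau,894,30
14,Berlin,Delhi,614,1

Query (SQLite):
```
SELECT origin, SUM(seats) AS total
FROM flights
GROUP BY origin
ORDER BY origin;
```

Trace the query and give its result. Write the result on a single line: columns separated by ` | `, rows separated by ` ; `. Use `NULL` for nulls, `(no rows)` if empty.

Berlin | 151 ; Cairo | 50 ; Porto | 73 ; Reno | 150

Partition flights by origin; compute SUM(seats) within each group.
  Berlin: ids {3, 8, 9, 14} → SUM(seats)=151
  Cairo: ids {4, 10} → SUM(seats)=50
  Porto: ids {1, 2, 7, 11} → SUM(seats)=73
  Reno: ids {5, 6, 12, 13} → SUM(seats)=150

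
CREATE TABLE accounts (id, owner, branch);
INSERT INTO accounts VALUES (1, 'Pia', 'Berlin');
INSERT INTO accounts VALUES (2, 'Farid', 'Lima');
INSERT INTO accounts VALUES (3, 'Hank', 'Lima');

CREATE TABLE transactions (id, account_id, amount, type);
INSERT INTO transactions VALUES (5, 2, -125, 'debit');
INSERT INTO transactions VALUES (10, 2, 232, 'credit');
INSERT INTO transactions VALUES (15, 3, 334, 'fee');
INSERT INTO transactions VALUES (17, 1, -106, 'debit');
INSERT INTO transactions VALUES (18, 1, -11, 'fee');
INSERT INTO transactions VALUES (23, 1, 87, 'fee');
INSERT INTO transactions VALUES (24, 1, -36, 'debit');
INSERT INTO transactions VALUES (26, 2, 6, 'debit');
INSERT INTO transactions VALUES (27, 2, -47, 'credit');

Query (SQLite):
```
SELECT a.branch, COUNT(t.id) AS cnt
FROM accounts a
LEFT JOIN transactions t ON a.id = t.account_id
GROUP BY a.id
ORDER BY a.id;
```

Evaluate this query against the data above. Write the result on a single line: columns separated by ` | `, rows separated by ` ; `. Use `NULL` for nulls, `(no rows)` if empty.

Berlin | 4 ; Lima | 4 ; Lima | 1

LEFT JOIN keeps every accounts row; unmatched ones get NULL for transactions columns.
Group by accounts.id and compute COUNT(t.id). COUNT(col) of an all-NULL group is 0.
  1: ids {17, 18, 23, 24} → COUNT(t.id)=4
  2: ids {5, 10, 26, 27} → COUNT(t.id)=4
  3: ids {15} → COUNT(t.id)=1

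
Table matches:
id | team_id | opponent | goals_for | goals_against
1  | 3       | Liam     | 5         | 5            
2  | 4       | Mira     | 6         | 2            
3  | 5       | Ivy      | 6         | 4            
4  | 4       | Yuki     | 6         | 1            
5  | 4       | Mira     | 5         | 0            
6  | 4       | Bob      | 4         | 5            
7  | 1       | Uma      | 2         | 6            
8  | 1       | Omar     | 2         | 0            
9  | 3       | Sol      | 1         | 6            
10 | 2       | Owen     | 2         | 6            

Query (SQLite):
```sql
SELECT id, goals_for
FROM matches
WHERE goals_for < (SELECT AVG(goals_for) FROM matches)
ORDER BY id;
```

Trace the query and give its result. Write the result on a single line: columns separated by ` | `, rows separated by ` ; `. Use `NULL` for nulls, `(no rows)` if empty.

7 | 2 ; 8 | 2 ; 9 | 1 ; 10 | 2

Scalar subquery: AVG(goals_for) over all matches rows = 3.9.
Keep rows where goals_for < that value.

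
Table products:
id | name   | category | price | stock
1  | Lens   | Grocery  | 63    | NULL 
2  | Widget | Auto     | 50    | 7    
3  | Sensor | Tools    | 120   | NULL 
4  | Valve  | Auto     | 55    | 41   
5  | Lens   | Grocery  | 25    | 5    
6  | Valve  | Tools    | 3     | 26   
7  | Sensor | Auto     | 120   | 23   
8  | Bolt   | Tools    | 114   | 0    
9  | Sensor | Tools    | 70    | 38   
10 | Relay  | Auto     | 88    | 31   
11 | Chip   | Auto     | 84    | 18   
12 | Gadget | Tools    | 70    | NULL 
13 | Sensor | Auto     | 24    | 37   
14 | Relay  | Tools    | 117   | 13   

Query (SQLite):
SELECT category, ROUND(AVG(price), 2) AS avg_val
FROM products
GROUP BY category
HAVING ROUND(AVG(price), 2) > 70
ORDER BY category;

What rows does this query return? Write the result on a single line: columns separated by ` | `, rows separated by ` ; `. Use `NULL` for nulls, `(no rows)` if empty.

Auto | 70.17 ; Tools | 82.33

Partition products by category; compute ROUND(AVG(price), 2) within each group.
HAVING: keep groups where ROUND(AVG(price), 2) > 70.
  Auto: ids {2, 4, 7, 10, 11, 13} → ROUND(AVG(price), 2)=70.17
  Grocery: ids {1, 5} → ROUND(AVG(price), 2)=44
  Tools: ids {3, 6, 8, 9, 12, 14} → ROUND(AVG(price), 2)=82.33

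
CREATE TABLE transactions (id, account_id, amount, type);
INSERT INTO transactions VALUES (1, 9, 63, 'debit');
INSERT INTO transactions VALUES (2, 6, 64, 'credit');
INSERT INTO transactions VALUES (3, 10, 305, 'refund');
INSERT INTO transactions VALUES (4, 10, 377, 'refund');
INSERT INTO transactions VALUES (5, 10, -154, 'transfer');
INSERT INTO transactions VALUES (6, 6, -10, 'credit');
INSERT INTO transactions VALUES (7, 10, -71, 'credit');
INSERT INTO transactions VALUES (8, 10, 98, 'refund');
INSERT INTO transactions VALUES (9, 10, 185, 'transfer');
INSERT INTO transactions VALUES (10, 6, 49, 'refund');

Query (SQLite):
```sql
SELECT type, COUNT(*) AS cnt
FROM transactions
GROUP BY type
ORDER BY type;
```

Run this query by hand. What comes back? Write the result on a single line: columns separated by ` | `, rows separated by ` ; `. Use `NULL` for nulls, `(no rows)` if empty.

credit | 3 ; debit | 1 ; refund | 4 ; transfer | 2

Partition transactions by type; compute COUNT(*) within each group.
  credit: ids {2, 6, 7} → COUNT(*)=3
  debit: ids {1} → COUNT(*)=1
  refund: ids {3, 4, 8, 10} → COUNT(*)=4
  transfer: ids {5, 9} → COUNT(*)=2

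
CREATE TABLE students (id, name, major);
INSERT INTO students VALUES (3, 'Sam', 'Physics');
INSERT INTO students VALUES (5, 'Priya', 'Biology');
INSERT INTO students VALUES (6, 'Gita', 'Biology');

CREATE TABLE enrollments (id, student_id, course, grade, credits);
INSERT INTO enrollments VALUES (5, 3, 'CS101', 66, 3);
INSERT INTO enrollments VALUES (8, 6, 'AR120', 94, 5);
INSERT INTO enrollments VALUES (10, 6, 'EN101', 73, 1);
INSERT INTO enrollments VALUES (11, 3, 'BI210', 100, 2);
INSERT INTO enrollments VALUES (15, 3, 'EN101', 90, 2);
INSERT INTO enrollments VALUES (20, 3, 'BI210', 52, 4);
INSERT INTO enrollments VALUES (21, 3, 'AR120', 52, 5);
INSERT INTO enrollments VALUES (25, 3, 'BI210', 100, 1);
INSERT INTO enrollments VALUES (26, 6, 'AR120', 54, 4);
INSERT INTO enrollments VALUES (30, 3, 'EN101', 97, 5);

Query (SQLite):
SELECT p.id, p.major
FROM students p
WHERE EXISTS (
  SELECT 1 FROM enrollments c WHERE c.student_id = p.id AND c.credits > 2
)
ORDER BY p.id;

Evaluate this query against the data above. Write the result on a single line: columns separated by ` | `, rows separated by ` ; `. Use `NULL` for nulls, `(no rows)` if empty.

For each students row, check whether any enrollments with matching student_id has credits > 2.
Keep rows where that is true.

3 | Physics ; 6 | Biology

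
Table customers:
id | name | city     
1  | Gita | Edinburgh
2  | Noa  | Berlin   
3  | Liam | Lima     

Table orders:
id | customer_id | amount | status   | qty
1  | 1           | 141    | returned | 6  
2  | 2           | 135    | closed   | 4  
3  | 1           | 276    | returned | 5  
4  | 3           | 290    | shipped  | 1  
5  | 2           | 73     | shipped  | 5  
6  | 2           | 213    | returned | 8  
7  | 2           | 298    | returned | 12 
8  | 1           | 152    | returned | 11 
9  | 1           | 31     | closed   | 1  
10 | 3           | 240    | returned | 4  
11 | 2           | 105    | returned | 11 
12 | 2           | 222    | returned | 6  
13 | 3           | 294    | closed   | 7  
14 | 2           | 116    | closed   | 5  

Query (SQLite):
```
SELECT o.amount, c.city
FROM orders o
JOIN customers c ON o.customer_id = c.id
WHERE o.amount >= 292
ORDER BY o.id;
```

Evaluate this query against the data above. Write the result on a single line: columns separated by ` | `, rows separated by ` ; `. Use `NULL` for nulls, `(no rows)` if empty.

Each orders row matches the customers row where customer_id = customers.id.
Then keep rows with o.amount >= 292.

298 | Berlin ; 294 | Lima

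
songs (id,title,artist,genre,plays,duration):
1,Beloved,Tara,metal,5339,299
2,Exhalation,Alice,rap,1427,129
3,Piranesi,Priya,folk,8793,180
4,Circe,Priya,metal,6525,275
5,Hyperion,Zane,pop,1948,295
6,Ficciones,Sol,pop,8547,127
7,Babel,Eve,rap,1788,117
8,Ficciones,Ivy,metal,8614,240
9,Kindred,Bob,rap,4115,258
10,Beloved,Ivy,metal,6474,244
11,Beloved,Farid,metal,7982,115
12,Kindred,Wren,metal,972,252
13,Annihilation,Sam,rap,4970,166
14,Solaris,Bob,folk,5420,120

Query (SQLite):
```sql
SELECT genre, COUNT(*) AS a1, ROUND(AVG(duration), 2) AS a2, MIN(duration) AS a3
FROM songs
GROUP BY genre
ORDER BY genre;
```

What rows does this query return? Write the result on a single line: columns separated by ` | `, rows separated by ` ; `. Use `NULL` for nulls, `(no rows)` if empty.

folk | 2 | 150 | 120 ; metal | 6 | 237.5 | 115 ; pop | 2 | 211 | 127 ; rap | 4 | 167.5 | 117

Group songs by genre.
Per group compute: COUNT(*), ROUND(AVG(duration), 2), MIN(duration).
  folk: ids {3, 14} → COUNT(*)=2, ROUND(AVG(duration), 2)=150, MIN(duration)=120
  metal: ids {1, 4, 8, 10, 11, 12} → COUNT(*)=6, ROUND(AVG(duration), 2)=237.5, MIN(duration)=115
  pop: ids {5, 6} → COUNT(*)=2, ROUND(AVG(duration), 2)=211, MIN(duration)=127
  rap: ids {2, 7, 9, 13} → COUNT(*)=4, ROUND(AVG(duration), 2)=167.5, MIN(duration)=117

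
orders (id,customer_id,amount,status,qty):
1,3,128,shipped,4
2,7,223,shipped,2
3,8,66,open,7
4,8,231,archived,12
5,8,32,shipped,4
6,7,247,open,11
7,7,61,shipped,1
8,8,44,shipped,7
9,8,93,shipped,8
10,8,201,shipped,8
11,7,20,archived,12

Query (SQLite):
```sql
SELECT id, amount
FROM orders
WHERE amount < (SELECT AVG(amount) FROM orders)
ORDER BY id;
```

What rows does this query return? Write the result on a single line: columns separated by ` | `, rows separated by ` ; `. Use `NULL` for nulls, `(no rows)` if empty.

Scalar subquery: AVG(amount) over all orders rows = 122.363636 (≈; comparison uses full precision).
Keep rows where amount < that value.

3 | 66 ; 5 | 32 ; 7 | 61 ; 8 | 44 ; 9 | 93 ; 11 | 20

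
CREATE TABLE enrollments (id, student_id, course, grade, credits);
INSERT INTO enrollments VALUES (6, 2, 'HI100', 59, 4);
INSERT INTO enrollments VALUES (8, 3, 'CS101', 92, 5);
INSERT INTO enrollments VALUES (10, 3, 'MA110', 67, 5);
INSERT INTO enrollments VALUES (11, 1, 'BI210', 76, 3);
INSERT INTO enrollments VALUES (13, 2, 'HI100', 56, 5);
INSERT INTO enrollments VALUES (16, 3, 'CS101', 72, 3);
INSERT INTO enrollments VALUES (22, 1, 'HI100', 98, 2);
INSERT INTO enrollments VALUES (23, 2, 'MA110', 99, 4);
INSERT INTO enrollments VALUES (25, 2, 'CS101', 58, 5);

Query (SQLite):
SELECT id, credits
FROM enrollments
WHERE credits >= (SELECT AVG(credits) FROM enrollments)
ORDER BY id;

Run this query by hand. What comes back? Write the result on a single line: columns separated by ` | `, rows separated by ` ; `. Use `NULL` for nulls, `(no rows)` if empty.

Scalar subquery: AVG(credits) over all enrollments rows = 4.0.
Keep rows where credits >= that value.

6 | 4 ; 8 | 5 ; 10 | 5 ; 13 | 5 ; 23 | 4 ; 25 | 5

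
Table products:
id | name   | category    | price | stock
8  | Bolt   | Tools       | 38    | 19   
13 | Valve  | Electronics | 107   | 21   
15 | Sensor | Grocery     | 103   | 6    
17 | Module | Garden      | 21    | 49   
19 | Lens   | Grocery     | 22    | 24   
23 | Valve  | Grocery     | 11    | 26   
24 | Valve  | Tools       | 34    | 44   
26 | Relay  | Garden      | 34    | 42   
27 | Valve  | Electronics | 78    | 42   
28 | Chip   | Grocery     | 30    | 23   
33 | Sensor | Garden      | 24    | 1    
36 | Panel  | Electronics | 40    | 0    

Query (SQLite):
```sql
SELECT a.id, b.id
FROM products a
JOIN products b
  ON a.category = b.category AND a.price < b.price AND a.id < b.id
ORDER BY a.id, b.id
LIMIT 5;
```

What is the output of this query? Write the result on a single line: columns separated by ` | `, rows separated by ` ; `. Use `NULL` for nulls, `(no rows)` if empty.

17 | 26 ; 17 | 33 ; 19 | 28 ; 23 | 28

Pairs (a,b) with same category, a.price < b.price, a.id < b.id.
category groups: Electronics:{13,27,36} Garden:{17,26,33} Grocery:{15,19,23,28} Tools:{8,24}
Ordered by (a.id, b.id); first 5.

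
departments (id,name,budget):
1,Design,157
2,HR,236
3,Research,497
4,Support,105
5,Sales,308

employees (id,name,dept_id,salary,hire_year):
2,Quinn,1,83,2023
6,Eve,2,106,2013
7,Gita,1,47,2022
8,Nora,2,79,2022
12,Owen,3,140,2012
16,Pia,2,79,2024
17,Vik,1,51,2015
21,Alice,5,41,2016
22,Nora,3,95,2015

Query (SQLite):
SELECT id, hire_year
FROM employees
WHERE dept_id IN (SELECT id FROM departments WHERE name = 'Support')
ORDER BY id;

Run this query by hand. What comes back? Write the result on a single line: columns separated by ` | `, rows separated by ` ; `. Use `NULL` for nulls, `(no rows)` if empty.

Inner query: departments.id where name = 'Support'.
Outer: keep employees rows whose dept_id is in that set.
Inner query → {4}

(no rows)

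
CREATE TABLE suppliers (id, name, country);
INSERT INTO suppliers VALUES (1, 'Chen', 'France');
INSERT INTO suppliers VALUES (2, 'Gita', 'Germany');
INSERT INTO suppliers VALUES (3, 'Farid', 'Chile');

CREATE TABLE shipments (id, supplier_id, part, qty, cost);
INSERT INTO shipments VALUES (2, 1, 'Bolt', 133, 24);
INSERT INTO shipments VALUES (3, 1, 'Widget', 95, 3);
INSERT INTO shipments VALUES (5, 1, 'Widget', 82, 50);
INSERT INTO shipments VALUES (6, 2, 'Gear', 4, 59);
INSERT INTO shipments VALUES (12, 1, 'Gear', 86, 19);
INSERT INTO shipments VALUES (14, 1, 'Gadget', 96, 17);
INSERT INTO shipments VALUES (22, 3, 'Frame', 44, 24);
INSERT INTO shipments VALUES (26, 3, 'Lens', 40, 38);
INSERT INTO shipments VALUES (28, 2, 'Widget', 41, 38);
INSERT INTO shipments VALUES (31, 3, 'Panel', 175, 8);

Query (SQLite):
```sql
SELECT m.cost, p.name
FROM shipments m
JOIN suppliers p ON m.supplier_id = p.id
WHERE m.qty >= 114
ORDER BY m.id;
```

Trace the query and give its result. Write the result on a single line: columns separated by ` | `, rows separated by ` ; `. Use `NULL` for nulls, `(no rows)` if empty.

Each shipments row matches the suppliers row where supplier_id = suppliers.id.
Then keep rows with m.qty >= 114.

24 | Chen ; 8 | Farid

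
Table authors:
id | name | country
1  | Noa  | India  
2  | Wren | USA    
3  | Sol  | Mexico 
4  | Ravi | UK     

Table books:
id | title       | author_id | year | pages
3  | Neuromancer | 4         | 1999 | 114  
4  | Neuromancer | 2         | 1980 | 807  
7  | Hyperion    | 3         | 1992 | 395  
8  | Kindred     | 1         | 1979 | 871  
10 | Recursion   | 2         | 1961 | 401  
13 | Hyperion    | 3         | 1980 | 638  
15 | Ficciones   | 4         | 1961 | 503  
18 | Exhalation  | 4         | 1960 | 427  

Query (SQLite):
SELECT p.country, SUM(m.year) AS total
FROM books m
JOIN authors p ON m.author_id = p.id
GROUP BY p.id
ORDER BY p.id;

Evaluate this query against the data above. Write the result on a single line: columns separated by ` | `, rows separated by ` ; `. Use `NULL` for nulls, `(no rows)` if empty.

Join each books row to its authors via author_id.
Group joined rows by authors.id; compute SUM(m.year) per group.
  1: ids {8} → SUM(m.year)=1979
  2: ids {4, 10} → SUM(m.year)=3941
  3: ids {7, 13} → SUM(m.year)=3972
  4: ids {3, 15, 18} → SUM(m.year)=5920

India | 1979 ; USA | 3941 ; Mexico | 3972 ; UK | 5920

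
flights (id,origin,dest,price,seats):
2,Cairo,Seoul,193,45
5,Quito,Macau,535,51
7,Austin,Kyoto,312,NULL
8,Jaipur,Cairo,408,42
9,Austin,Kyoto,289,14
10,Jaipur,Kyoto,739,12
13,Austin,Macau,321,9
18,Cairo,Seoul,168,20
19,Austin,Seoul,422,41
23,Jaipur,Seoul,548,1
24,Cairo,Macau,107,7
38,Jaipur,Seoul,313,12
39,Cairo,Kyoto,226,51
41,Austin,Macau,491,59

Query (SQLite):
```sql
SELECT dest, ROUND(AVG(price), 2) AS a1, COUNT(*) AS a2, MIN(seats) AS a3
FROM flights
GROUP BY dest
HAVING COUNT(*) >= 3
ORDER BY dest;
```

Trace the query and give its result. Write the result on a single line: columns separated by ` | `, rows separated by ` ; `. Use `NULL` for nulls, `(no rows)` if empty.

Group flights by dest.
Per group compute: ROUND(AVG(price), 2), COUNT(*), MIN(seats).
HAVING: drop groups with fewer than 3 rows.
  Cairo: ids {8} → ROUND(AVG(price), 2)=408, COUNT(*)=1, MIN(seats)=42
  Kyoto: ids {7, 9, 10, 39} → ROUND(AVG(price), 2)=391.5, COUNT(*)=4, MIN(seats)=12
  Macau: ids {5, 13, 24, 41} → ROUND(AVG(price), 2)=363.5, COUNT(*)=4, MIN(seats)=7
  Seoul: ids {2, 18, 19, 23, 38} → ROUND(AVG(price), 2)=328.8, COUNT(*)=5, MIN(seats)=1

Kyoto | 391.5 | 4 | 12 ; Macau | 363.5 | 4 | 7 ; Seoul | 328.8 | 5 | 1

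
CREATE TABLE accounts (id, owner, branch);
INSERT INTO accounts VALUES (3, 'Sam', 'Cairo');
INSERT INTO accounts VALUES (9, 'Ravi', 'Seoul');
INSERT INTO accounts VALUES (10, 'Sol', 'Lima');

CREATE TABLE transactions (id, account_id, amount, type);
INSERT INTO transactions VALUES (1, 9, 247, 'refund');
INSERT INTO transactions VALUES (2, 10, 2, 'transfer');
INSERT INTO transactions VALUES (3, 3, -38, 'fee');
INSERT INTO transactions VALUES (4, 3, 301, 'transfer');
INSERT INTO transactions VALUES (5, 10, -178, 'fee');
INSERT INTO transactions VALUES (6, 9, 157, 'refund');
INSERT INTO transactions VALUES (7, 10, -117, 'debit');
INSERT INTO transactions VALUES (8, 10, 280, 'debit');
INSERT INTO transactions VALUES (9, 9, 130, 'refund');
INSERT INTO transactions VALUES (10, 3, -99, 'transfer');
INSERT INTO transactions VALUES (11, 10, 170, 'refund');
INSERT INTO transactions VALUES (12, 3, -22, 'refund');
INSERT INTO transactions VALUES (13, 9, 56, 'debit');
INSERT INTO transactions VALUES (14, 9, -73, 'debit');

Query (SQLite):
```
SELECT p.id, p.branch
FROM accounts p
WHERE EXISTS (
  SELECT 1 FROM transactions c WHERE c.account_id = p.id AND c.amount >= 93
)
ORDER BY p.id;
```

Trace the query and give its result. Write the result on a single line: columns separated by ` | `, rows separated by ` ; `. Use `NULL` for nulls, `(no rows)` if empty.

3 | Cairo ; 9 | Seoul ; 10 | Lima

For each accounts row, check whether any transactions with matching account_id has amount >= 93.
Keep rows where that is true.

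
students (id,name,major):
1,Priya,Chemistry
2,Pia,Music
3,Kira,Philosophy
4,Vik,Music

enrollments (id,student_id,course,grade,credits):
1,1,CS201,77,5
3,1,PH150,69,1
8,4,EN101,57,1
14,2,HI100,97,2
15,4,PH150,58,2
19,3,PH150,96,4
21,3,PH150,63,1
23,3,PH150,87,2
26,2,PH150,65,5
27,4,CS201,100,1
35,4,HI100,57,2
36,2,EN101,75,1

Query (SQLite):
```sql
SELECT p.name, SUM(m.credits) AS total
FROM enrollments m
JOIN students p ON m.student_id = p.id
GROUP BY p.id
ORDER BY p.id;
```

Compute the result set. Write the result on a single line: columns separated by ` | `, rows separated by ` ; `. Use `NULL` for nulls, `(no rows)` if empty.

Join each enrollments row to its students via student_id.
Group joined rows by students.id; compute SUM(m.credits) per group.
  1: ids {1, 3} → SUM(m.credits)=6
  2: ids {14, 26, 36} → SUM(m.credits)=8
  3: ids {19, 21, 23} → SUM(m.credits)=7
  4: ids {8, 15, 27, 35} → SUM(m.credits)=6

Priya | 6 ; Pia | 8 ; Kira | 7 ; Vik | 6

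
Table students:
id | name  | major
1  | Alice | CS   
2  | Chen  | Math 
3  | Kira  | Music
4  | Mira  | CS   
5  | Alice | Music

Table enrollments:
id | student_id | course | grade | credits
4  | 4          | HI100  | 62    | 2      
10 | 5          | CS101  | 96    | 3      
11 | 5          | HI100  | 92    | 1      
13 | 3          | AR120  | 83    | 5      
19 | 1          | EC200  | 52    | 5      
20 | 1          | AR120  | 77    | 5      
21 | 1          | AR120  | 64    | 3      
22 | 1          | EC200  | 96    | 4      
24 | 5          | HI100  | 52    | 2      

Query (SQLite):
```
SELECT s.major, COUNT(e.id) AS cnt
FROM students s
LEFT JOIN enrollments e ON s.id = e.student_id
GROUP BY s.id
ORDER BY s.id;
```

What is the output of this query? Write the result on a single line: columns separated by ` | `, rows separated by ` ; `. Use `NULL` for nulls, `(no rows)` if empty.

LEFT JOIN keeps every students row; unmatched ones get NULL for enrollments columns.
Group by students.id and compute COUNT(e.id). COUNT(col) of an all-NULL group is 0.
  1: ids {19, 20, 21, 22} → COUNT(e.id)=4
  2: ids {—} → COUNT(e.id)=0
  3: ids {13} → COUNT(e.id)=1
  4: ids {4} → COUNT(e.id)=1
  5: ids {10, 11, 24} → COUNT(e.id)=3

CS | 4 ; Math | 0 ; Music | 1 ; CS | 1 ; Music | 3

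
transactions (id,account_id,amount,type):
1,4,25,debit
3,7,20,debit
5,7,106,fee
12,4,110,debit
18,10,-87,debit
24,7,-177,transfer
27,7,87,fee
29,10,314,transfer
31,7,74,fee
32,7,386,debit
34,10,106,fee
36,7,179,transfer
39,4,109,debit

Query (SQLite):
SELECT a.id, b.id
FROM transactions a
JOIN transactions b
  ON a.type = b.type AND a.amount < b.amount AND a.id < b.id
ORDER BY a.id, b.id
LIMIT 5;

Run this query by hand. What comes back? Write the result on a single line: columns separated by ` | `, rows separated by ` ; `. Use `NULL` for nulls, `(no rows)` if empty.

1 | 12 ; 1 | 32 ; 1 | 39 ; 3 | 12 ; 3 | 32

Pairs (a,b) with same type, a.amount < b.amount, a.id < b.id.
type groups: debit:{1,3,12,18,32,39} fee:{5,27,31,34} transfer:{24,29,36}
Ordered by (a.id, b.id); first 5.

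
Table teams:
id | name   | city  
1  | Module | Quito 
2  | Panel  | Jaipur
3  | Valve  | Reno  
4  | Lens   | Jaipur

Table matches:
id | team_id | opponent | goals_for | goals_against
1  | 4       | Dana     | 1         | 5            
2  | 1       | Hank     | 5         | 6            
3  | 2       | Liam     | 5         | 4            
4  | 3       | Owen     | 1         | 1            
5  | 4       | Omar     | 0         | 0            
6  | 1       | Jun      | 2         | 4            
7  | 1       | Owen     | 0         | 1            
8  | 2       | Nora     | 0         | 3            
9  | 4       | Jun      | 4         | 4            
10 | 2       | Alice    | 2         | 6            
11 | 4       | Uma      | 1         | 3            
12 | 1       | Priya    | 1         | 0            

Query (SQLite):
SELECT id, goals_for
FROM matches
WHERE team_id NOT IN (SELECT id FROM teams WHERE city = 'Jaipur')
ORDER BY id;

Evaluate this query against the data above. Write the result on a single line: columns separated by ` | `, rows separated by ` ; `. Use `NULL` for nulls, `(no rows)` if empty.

Inner query: teams.id where city = 'Jaipur'.
Outer: keep matches rows whose team_id is not in that set.
Inner query → {2, 4}

2 | 5 ; 4 | 1 ; 6 | 2 ; 7 | 0 ; 12 | 1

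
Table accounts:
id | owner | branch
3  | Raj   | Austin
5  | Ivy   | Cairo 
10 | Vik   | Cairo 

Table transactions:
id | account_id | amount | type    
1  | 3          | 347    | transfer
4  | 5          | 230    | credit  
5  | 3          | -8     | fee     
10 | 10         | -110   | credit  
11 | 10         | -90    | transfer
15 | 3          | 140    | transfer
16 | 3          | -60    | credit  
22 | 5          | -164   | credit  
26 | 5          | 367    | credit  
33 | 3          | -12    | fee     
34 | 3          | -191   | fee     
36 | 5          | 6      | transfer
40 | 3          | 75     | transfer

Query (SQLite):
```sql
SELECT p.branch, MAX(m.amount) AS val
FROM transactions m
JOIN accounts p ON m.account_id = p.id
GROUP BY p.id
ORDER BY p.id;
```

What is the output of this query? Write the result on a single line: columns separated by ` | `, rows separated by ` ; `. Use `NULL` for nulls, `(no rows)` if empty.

Join each transactions row to its accounts via account_id.
Group joined rows by accounts.id; compute MAX(m.amount) per group.
  3: ids {1, 5, 15, 16, 33, 34, 40} → MAX(m.amount)=347
  5: ids {4, 22, 26, 36} → MAX(m.amount)=367
  10: ids {10, 11} → MAX(m.amount)=-90

Austin | 347 ; Cairo | 367 ; Cairo | -90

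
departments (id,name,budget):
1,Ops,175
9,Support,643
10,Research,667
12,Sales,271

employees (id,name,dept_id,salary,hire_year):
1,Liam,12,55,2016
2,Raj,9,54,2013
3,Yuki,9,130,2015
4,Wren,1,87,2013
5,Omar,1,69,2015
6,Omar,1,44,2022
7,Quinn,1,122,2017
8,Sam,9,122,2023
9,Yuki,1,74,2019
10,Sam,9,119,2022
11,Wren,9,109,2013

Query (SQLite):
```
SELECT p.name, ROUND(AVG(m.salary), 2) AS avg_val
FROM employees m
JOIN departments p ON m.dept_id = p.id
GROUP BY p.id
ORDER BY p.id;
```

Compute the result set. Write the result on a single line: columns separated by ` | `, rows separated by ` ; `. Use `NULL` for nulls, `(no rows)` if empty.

Join each employees row to its departments via dept_id.
Group joined rows by departments.id; compute ROUND(AVG(m.salary), 2) per group.
  1: ids {4, 5, 6, 7, 9} → ROUND(AVG(m.salary), 2)=79.2
  9: ids {2, 3, 8, 10, 11} → ROUND(AVG(m.salary), 2)=106.8
  12: ids {1} → ROUND(AVG(m.salary), 2)=55

Ops | 79.2 ; Support | 106.8 ; Sales | 55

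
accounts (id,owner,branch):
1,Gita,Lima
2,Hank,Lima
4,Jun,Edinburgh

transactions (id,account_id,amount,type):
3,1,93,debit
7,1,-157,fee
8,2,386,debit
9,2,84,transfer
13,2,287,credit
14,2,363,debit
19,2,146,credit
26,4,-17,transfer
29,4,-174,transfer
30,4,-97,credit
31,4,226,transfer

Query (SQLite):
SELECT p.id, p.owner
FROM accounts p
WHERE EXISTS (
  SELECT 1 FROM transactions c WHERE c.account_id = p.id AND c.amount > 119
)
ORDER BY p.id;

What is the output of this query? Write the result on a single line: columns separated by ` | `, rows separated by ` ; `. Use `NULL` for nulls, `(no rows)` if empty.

For each accounts row, check whether any transactions with matching account_id has amount > 119.
Keep rows where that is true.

2 | Hank ; 4 | Jun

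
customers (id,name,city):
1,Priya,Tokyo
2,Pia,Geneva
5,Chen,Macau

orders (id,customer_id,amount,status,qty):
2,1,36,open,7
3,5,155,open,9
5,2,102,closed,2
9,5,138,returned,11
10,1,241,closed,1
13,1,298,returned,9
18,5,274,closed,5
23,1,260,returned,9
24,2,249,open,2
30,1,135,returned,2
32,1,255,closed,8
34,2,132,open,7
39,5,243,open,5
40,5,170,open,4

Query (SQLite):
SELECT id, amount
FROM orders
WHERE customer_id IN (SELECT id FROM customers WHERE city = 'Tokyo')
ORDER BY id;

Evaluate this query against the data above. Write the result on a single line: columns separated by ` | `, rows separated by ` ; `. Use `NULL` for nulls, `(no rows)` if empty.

2 | 36 ; 10 | 241 ; 13 | 298 ; 23 | 260 ; 30 | 135 ; 32 | 255

Inner query: customers.id where city = 'Tokyo'.
Outer: keep orders rows whose customer_id is in that set.
Inner query → {1}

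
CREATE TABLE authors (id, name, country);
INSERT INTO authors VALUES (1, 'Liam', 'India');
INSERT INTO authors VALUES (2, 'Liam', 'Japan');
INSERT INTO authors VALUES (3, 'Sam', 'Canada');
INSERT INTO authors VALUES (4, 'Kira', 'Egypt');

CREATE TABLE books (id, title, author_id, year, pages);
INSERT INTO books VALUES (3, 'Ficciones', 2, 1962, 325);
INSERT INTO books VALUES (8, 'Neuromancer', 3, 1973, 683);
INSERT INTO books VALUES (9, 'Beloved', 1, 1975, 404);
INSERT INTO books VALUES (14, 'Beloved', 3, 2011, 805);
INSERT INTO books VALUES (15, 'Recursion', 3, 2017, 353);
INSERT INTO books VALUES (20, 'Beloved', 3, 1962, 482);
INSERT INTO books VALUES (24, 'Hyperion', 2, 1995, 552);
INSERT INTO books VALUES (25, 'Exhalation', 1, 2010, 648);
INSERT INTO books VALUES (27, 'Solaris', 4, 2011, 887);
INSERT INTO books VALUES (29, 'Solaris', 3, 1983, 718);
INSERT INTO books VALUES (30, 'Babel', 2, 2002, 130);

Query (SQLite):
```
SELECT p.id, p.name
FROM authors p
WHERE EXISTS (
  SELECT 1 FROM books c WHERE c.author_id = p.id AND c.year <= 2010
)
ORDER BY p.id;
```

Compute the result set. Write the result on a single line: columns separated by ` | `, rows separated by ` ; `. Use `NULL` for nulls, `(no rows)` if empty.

1 | Liam ; 2 | Liam ; 3 | Sam

For each authors row, check whether any books with matching author_id has year <= 2010.
Keep rows where that is true.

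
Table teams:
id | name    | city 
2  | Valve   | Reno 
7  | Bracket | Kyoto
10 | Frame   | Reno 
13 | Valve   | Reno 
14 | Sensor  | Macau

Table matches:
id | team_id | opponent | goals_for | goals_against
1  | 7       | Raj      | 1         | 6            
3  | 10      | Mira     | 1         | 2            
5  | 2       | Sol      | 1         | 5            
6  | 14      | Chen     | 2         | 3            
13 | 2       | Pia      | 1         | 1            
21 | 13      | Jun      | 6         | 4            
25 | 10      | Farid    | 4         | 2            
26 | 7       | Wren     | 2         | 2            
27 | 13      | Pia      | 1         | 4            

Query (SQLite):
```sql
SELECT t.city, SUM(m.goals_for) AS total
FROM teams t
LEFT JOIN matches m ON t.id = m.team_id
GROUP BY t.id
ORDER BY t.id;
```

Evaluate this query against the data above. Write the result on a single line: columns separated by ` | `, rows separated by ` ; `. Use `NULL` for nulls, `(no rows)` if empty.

Reno | 2 ; Kyoto | 3 ; Reno | 5 ; Reno | 7 ; Macau | 2

LEFT JOIN keeps every teams row; unmatched ones get NULL for matches columns.
Group by teams.id and compute SUM(m.goals_for). SUM over an all-NULL group is NULL.
  2: ids {5, 13} → SUM(m.goals_for)=2
  7: ids {1, 26} → SUM(m.goals_for)=3
  10: ids {3, 25} → SUM(m.goals_for)=5
  13: ids {21, 27} → SUM(m.goals_for)=7
  14: ids {6} → SUM(m.goals_for)=2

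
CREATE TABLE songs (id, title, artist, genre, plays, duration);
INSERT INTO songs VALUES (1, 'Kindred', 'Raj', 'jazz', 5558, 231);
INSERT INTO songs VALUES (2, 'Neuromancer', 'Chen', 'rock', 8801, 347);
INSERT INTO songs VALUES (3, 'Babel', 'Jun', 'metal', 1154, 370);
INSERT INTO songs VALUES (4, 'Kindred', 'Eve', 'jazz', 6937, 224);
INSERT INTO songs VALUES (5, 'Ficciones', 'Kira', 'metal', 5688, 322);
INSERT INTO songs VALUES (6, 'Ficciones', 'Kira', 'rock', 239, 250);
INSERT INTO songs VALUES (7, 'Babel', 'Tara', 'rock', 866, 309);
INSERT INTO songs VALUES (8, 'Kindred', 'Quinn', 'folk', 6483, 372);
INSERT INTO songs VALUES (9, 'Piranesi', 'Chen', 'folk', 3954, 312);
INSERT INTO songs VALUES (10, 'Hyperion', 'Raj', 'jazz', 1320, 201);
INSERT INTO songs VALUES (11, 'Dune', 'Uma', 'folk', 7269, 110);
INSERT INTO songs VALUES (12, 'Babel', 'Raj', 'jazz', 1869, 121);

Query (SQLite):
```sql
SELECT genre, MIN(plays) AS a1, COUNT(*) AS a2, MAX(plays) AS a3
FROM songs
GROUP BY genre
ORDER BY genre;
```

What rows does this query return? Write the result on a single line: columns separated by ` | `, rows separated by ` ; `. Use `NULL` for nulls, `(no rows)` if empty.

folk | 3954 | 3 | 7269 ; jazz | 1320 | 4 | 6937 ; metal | 1154 | 2 | 5688 ; rock | 239 | 3 | 8801

Group songs by genre.
Per group compute: MIN(plays), COUNT(*), MAX(plays).
  folk: ids {8, 9, 11} → MIN(plays)=3954, COUNT(*)=3, MAX(plays)=7269
  jazz: ids {1, 4, 10, 12} → MIN(plays)=1320, COUNT(*)=4, MAX(plays)=6937
  metal: ids {3, 5} → MIN(plays)=1154, COUNT(*)=2, MAX(plays)=5688
  rock: ids {2, 6, 7} → MIN(plays)=239, COUNT(*)=3, MAX(plays)=8801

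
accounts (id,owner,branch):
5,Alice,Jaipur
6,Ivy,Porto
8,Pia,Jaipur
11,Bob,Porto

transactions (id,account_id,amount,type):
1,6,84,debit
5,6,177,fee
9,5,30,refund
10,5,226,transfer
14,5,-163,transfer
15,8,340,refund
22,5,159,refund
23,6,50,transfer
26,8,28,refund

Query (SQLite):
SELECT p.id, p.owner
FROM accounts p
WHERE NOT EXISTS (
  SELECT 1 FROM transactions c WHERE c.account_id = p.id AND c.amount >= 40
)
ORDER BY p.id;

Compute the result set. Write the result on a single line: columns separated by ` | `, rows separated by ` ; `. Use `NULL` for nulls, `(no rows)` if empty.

11 | Bob

For each accounts row, check whether any transactions with matching account_id has amount >= 40.
Keep rows where that is false.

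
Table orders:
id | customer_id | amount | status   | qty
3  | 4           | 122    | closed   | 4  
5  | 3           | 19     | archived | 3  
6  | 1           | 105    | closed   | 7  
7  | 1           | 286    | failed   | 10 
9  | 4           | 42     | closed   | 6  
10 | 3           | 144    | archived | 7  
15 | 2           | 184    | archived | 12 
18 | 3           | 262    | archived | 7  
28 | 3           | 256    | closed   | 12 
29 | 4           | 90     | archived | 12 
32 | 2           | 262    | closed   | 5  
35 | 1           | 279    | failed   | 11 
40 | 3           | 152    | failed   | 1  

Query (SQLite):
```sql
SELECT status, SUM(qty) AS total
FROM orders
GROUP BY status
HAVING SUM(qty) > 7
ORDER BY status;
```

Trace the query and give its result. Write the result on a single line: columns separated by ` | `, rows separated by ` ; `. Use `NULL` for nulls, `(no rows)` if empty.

archived | 41 ; closed | 34 ; failed | 22

Partition orders by status; compute SUM(qty) within each group.
HAVING: keep groups where SUM(qty) > 7.
  archived: ids {5, 10, 15, 18, 29} → SUM(qty)=41
  closed: ids {3, 6, 9, 28, 32} → SUM(qty)=34
  failed: ids {7, 35, 40} → SUM(qty)=22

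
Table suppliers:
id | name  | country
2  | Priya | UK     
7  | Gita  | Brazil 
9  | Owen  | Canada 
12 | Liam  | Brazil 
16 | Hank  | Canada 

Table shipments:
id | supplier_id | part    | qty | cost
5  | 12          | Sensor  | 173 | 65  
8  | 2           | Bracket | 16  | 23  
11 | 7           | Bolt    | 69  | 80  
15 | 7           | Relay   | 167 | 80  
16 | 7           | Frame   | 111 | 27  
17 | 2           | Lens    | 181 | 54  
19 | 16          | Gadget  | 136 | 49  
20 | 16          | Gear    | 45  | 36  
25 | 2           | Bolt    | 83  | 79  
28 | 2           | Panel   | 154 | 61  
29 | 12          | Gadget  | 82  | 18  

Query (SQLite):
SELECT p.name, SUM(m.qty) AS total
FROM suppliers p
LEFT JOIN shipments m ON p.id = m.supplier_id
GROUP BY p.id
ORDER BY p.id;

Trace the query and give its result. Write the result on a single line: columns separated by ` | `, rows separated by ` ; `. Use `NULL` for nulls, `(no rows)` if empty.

Priya | 434 ; Gita | 347 ; Owen | NULL ; Liam | 255 ; Hank | 181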